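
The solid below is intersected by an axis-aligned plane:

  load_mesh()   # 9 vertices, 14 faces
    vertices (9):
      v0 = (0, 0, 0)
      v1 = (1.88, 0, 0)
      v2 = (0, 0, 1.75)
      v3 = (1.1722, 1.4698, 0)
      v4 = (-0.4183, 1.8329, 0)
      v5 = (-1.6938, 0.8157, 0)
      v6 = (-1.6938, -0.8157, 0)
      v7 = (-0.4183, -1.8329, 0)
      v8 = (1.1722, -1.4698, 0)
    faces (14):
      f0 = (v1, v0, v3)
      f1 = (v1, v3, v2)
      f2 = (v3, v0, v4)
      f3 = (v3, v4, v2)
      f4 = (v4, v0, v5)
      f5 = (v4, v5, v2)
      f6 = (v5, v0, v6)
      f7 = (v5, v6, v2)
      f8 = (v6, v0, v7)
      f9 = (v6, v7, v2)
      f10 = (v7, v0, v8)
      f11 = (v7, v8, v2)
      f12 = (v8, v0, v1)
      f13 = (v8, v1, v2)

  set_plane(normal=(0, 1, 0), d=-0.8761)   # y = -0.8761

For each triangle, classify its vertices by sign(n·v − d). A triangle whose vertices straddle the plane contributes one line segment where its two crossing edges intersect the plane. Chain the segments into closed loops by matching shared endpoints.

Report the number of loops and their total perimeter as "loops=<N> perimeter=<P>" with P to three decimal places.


Straddling triangles (6 of 14):
  (v6,v0,v7) [++-] → (-0.199941, -0.8761, 0)–(-1.61806, -0.8761, 0)  len=1.4181
  (v6,v7,v2) [+-+] → (-1.61806, -0.8761, 0)–(-0.199941, -0.8761, 0.913525)  len=1.6869
  (v7,v0,v8) [-+-] → (-0.199941, -0.8761, 0)–(0.69871, -0.8761, 0)  len=0.8987
  (v7,v8,v2) [--+] → (0.69871, -0.8761, 0.706882)–(-0.199941, -0.8761, 0.913525)  len=0.9221
  (v8,v0,v1) [-++] → (0.69871, -0.8761, 0)–(1.4581, -0.8761, 0)  len=0.7594
  (v8,v1,v2) [-++] → (1.4581, -0.8761, 0)–(0.69871, -0.8761, 0.706882)  len=1.0375

Chained into 1 loop(s):
  loop 1: 6 segments, perimeter = 6.7226
Total perimeter = 6.723

loops=1 perimeter=6.723


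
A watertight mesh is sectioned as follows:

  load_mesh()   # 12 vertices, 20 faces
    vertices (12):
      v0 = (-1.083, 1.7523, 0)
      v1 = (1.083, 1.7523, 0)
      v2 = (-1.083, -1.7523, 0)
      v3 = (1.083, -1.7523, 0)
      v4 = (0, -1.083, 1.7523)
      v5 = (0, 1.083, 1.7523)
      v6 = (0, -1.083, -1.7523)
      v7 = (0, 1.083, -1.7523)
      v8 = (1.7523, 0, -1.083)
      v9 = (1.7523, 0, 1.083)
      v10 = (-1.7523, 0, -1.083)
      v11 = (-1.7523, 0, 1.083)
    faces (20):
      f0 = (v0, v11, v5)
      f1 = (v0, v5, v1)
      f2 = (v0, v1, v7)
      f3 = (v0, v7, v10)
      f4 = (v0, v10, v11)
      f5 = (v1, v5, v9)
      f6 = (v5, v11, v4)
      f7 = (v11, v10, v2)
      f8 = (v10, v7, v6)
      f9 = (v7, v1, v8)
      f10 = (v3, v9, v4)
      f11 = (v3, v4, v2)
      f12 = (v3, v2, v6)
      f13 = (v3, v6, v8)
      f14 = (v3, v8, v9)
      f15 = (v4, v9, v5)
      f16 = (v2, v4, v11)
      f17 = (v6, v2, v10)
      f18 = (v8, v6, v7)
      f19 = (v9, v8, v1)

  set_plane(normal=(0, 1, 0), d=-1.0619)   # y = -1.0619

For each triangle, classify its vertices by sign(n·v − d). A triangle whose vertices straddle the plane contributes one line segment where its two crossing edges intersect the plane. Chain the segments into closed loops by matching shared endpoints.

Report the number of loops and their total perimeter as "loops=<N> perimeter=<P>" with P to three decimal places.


Straddling triangles (10 of 20):
  (v5,v11,v4) [++-] → (-0.0341399, -1.0619, 1.73926)–(0, -1.0619, 1.7523)  len=0.0365
  (v11,v10,v2) [++-] → (-1.3467, -1.0619, -0.426698)–(-1.3467, -1.0619, 0.426698)  len=0.8534
  (v10,v7,v6) [++-] → (0, -1.0619, -1.7523)–(-0.0341399, -1.0619, -1.73926)  len=0.0365
  (v3,v9,v4) [-+-] → (1.3467, -1.0619, 0.426698)–(0.0341399, -1.0619, 1.73926)  len=1.8562
  (v3,v6,v8) [--+] → (0.0341399, -1.0619, -1.73926)–(1.3467, -1.0619, -0.426698)  len=1.8562
  (v3,v8,v9) [-++] → (1.3467, -1.0619, -0.426698)–(1.3467, -1.0619, 0.426698)  len=0.8534
  (v4,v9,v5) [-++] → (0.0341399, -1.0619, 1.73926)–(0, -1.0619, 1.7523)  len=0.0365
  (v2,v4,v11) [--+] → (-0.0341399, -1.0619, 1.73926)–(-1.3467, -1.0619, 0.426698)  len=1.8562
  (v6,v2,v10) [--+] → (-1.3467, -1.0619, -0.426698)–(-0.0341399, -1.0619, -1.73926)  len=1.8562
  (v8,v6,v7) [+-+] → (0.0341399, -1.0619, -1.73926)–(0, -1.0619, -1.7523)  len=0.0365

Chained into 1 loop(s):
  loop 1: 10 segments, perimeter = 9.2779
Total perimeter = 9.278

loops=1 perimeter=9.278


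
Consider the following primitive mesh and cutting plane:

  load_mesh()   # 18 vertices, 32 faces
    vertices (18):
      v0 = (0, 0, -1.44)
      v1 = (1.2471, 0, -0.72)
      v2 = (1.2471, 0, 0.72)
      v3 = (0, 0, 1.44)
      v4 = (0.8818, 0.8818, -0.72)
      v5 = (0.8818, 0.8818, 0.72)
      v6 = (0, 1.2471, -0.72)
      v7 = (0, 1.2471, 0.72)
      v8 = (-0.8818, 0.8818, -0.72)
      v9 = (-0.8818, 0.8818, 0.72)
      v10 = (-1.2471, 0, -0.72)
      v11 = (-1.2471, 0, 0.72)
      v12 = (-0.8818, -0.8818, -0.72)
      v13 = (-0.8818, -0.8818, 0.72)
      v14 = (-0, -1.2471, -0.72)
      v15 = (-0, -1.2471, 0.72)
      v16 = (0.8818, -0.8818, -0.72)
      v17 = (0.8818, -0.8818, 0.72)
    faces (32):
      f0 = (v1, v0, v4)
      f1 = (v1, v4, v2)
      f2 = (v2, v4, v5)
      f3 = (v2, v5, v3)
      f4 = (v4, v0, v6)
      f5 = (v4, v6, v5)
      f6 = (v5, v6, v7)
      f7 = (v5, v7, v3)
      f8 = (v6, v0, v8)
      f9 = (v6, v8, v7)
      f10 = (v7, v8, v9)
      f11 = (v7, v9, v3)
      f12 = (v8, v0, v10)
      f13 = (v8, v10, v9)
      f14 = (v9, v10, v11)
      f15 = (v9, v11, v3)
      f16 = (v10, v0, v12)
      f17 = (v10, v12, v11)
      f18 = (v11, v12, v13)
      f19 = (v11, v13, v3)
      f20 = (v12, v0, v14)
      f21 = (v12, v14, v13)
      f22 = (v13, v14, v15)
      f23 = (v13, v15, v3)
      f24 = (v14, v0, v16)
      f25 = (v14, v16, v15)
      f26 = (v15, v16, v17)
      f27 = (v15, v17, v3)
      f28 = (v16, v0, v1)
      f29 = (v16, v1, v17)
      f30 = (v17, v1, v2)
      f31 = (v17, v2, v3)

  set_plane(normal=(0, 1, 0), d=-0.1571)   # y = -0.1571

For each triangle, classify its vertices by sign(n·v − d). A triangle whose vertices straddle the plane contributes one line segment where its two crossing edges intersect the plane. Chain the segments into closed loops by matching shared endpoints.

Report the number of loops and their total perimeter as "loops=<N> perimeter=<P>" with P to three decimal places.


Straddling triangles (12 of 32):
  (v10,v0,v12) [++-] → (-0.1571, -0.1571, -1.31173)–(-1.18202, -0.1571, -0.72)  len=1.1835
  (v10,v12,v11) [+-+] → (-1.18202, -0.1571, -0.72)–(-1.18202, -0.1571, 0.463452)  len=1.1835
  (v11,v12,v13) [+--] → (-1.18202, -0.1571, 0.463452)–(-1.18202, -0.1571, 0.72)  len=0.2565
  (v11,v13,v3) [+-+] → (-1.18202, -0.1571, 0.72)–(-0.1571, -0.1571, 1.31173)  len=1.1835
  (v12,v0,v14) [-+-] → (-0.1571, -0.1571, -1.31173)–(0, -0.1571, -1.3493)  len=0.1615
  (v13,v15,v3) [--+] → (0, -0.1571, 1.3493)–(-0.1571, -0.1571, 1.31173)  len=0.1615
  (v14,v0,v16) [-+-] → (0, -0.1571, -1.3493)–(0.1571, -0.1571, -1.31173)  len=0.1615
  (v15,v17,v3) [--+] → (0.1571, -0.1571, 1.31173)–(0, -0.1571, 1.3493)  len=0.1615
  (v16,v0,v1) [-++] → (0.1571, -0.1571, -1.31173)–(1.18202, -0.1571, -0.72)  len=1.1835
  (v16,v1,v17) [-+-] → (1.18202, -0.1571, -0.72)–(1.18202, -0.1571, -0.463452)  len=0.2565
  (v17,v1,v2) [-++] → (1.18202, -0.1571, -0.463452)–(1.18202, -0.1571, 0.72)  len=1.1835
  (v17,v2,v3) [-++] → (1.18202, -0.1571, 0.72)–(0.1571, -0.1571, 1.31173)  len=1.1835

Chained into 1 loop(s):
  loop 1: 12 segments, perimeter = 8.2600
Total perimeter = 8.260

loops=1 perimeter=8.260


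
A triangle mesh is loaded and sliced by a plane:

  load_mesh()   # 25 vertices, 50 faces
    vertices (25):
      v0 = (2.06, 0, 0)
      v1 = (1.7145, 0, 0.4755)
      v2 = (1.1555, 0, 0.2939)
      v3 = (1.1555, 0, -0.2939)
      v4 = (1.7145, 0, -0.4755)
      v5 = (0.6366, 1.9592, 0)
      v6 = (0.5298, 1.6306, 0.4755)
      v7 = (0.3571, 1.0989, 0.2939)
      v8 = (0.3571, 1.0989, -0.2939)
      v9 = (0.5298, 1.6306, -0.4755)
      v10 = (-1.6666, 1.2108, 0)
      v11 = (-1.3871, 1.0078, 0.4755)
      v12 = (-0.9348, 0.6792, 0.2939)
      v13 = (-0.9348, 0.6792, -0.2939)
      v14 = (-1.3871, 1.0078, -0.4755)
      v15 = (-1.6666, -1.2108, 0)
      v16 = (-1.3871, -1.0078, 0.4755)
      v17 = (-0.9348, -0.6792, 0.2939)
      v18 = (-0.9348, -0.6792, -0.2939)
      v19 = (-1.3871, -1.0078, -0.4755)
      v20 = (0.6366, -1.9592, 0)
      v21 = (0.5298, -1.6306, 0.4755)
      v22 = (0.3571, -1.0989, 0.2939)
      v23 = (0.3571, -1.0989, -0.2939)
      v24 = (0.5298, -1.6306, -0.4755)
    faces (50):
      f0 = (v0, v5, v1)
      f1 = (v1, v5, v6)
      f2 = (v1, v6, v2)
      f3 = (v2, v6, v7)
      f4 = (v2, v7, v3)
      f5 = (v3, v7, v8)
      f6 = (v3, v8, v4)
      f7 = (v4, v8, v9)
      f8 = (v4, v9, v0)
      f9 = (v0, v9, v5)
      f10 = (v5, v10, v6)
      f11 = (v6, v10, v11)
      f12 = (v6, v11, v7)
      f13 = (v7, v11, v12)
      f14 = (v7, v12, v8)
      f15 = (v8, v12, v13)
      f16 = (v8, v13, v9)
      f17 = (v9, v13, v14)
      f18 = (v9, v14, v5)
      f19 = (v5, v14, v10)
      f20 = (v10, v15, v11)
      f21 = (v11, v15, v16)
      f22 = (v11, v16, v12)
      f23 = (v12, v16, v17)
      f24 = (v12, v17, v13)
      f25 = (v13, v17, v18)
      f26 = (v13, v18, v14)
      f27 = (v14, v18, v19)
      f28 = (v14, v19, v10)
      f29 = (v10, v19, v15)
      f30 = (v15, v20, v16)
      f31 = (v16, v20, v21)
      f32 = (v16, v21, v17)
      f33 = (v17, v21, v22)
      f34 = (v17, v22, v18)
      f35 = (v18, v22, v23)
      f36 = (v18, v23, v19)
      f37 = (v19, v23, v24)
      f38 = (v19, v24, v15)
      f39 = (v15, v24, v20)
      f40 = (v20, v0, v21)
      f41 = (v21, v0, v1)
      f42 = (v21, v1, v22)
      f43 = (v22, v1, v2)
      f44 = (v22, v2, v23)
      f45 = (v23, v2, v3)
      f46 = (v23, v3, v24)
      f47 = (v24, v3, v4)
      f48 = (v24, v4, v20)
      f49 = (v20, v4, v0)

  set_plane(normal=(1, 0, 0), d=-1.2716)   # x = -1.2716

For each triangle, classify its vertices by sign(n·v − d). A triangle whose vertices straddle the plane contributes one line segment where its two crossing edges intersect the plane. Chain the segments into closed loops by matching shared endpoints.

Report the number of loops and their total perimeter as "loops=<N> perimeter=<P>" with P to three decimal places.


loops=1 perimeter=6.451

Straddling triangles (18 of 50):
  (v5,v10,v6) [+-+] → (-1.2716, 1.33915, 0)–(-1.2716, 1.2863, 0.0855138)  len=0.1005
  (v6,v10,v11) [+--] → (-1.2716, 1.2863, 0.0855138)–(-1.2716, 1.04533, 0.4755)  len=0.4584
  (v6,v11,v7) [+-+] → (-1.2716, 1.04533, 0.4755)–(-1.2716, 1.01383, 0.463475)  len=0.0337
  (v7,v11,v12) [+-+] → (-1.2716, 1.01383, 0.463475)–(-1.2716, 0.923888, 0.429126)  len=0.0963
  (v9,v13,v14) [++-] → (-1.2716, 0.923888, -0.429126)–(-1.2716, 1.04533, -0.4755)  len=0.1300
  (v9,v14,v5) [+-+] → (-1.2716, 1.04533, -0.4755)–(-1.2716, 1.0621, -0.448361)  len=0.0319
  (v5,v14,v10) [+--] → (-1.2716, 1.0621, -0.448361)–(-1.2716, 1.33915, 0)  len=0.5271
  (v11,v16,v12) [--+] → (-1.2716, -0.577005, 0.429126)–(-1.2716, 0.923888, 0.429126)  len=1.5009
  (v12,v16,v17) [+-+] → (-1.2716, -0.577005, 0.429126)–(-1.2716, -0.923888, 0.429126)  len=0.3469
  (v13,v18,v14) [++-] → (-1.2716, 0.577005, -0.429126)–(-1.2716, 0.923888, -0.429126)  len=0.3469
  (v14,v18,v19) [-+-] → (-1.2716, 0.577005, -0.429126)–(-1.2716, -0.923888, -0.429126)  len=1.5009
  (v15,v20,v16) [-+-] → (-1.2716, -1.33915, 0)–(-1.2716, -1.0621, 0.448361)  len=0.5271
  (v16,v20,v21) [-++] → (-1.2716, -1.0621, 0.448361)–(-1.2716, -1.04533, 0.4755)  len=0.0319
  (v16,v21,v17) [-++] → (-1.2716, -1.04533, 0.4755)–(-1.2716, -0.923888, 0.429126)  len=0.1300
  (v18,v23,v19) [++-] → (-1.2716, -1.01383, -0.463475)–(-1.2716, -0.923888, -0.429126)  len=0.0963
  (v19,v23,v24) [-++] → (-1.2716, -1.01383, -0.463475)–(-1.2716, -1.04533, -0.4755)  len=0.0337
  (v19,v24,v15) [-+-] → (-1.2716, -1.04533, -0.4755)–(-1.2716, -1.2863, -0.0855138)  len=0.4584
  (v15,v24,v20) [-++] → (-1.2716, -1.2863, -0.0855138)–(-1.2716, -1.33915, 0)  len=0.1005

Chained into 1 loop(s):
  loop 1: 18 segments, perimeter = 6.4513
Total perimeter = 6.451


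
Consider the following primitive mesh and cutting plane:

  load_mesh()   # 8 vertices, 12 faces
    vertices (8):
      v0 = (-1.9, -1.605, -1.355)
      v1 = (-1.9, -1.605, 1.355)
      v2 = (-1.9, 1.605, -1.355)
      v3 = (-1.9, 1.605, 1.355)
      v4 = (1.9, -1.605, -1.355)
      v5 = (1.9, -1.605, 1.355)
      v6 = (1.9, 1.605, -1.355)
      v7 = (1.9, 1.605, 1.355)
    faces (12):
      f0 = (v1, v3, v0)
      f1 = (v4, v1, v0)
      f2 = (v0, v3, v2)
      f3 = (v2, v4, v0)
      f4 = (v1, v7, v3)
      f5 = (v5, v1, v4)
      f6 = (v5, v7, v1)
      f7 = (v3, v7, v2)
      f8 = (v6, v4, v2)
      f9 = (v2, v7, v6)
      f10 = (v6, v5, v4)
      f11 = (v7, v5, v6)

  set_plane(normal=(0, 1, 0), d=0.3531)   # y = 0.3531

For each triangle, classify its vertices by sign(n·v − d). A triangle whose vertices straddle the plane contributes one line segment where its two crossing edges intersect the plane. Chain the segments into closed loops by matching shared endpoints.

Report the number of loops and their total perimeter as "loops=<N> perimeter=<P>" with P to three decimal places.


loops=1 perimeter=13.020

Straddling triangles (8 of 12):
  (v1,v3,v0) [-+-] → (-1.9, 0.3531, 1.355)–(-1.9, 0.3531, 0.2981)  len=1.0569
  (v0,v3,v2) [-++] → (-1.9, 0.3531, 0.2981)–(-1.9, 0.3531, -1.355)  len=1.6531
  (v2,v4,v0) [+--] → (-0.418, 0.3531, -1.355)–(-1.9, 0.3531, -1.355)  len=1.4820
  (v1,v7,v3) [-++] → (0.418, 0.3531, 1.355)–(-1.9, 0.3531, 1.355)  len=2.3180
  (v5,v7,v1) [-+-] → (1.9, 0.3531, 1.355)–(0.418, 0.3531, 1.355)  len=1.4820
  (v6,v4,v2) [+-+] → (1.9, 0.3531, -1.355)–(-0.418, 0.3531, -1.355)  len=2.3180
  (v6,v5,v4) [+--] → (1.9, 0.3531, -0.2981)–(1.9, 0.3531, -1.355)  len=1.0569
  (v7,v5,v6) [+-+] → (1.9, 0.3531, 1.355)–(1.9, 0.3531, -0.2981)  len=1.6531

Chained into 1 loop(s):
  loop 1: 8 segments, perimeter = 13.0200
Total perimeter = 13.020


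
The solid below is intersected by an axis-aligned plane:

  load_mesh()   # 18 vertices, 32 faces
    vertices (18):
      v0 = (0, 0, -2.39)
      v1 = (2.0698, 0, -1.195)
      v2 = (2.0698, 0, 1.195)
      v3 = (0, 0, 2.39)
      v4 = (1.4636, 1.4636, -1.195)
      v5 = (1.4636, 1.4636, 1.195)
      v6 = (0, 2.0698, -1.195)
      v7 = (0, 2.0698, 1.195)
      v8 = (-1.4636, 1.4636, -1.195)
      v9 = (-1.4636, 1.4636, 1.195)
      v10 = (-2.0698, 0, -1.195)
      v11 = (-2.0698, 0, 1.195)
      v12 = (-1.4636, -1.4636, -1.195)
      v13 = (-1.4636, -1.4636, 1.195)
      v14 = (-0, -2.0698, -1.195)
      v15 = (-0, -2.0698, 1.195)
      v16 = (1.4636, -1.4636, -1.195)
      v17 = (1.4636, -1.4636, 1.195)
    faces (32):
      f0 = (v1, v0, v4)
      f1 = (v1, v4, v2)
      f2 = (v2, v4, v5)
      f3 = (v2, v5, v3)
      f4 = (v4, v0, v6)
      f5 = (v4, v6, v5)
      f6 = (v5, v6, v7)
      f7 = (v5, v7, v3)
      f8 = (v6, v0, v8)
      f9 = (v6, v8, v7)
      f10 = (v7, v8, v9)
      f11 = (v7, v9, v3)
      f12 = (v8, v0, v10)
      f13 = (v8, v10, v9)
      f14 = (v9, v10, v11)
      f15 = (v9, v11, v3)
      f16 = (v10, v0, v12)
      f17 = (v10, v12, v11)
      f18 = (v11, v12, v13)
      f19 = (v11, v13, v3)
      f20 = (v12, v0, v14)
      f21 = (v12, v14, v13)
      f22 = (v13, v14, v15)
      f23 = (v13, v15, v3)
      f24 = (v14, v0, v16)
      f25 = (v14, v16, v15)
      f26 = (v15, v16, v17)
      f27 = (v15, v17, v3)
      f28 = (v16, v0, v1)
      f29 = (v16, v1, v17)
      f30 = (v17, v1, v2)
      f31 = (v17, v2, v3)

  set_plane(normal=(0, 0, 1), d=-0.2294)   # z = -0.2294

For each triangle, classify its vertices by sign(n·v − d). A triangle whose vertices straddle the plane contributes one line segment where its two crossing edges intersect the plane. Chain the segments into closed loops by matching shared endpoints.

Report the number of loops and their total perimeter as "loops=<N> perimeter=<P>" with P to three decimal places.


loops=1 perimeter=12.673

Straddling triangles (16 of 32):
  (v1,v4,v2) [--+] → (1.70851, 0.872281, -0.2294)–(2.0698, 0, -0.2294)  len=0.9441
  (v2,v4,v5) [+-+] → (1.70851, 0.872281, -0.2294)–(1.4636, 1.4636, -0.2294)  len=0.6400
  (v4,v6,v5) [--+] → (0.591319, 1.82489, -0.2294)–(1.4636, 1.4636, -0.2294)  len=0.9441
  (v5,v6,v7) [+-+] → (0.591319, 1.82489, -0.2294)–(0, 2.0698, -0.2294)  len=0.6400
  (v6,v8,v7) [--+] → (-0.872281, 1.70851, -0.2294)–(0, 2.0698, -0.2294)  len=0.9441
  (v7,v8,v9) [+-+] → (-0.872281, 1.70851, -0.2294)–(-1.4636, 1.4636, -0.2294)  len=0.6400
  (v8,v10,v9) [--+] → (-1.82489, 0.591319, -0.2294)–(-1.4636, 1.4636, -0.2294)  len=0.9441
  (v9,v10,v11) [+-+] → (-1.82489, 0.591319, -0.2294)–(-2.0698, 0, -0.2294)  len=0.6400
  (v10,v12,v11) [--+] → (-1.70851, -0.872281, -0.2294)–(-2.0698, 0, -0.2294)  len=0.9441
  (v11,v12,v13) [+-+] → (-1.70851, -0.872281, -0.2294)–(-1.4636, -1.4636, -0.2294)  len=0.6400
  (v12,v14,v13) [--+] → (-0.591319, -1.82489, -0.2294)–(-1.4636, -1.4636, -0.2294)  len=0.9441
  (v13,v14,v15) [+-+] → (-0.591319, -1.82489, -0.2294)–(0, -2.0698, -0.2294)  len=0.6400
  (v14,v16,v15) [--+] → (0.872281, -1.70851, -0.2294)–(0, -2.0698, -0.2294)  len=0.9441
  (v15,v16,v17) [+-+] → (0.872281, -1.70851, -0.2294)–(1.4636, -1.4636, -0.2294)  len=0.6400
  (v16,v1,v17) [--+] → (1.82489, -0.591319, -0.2294)–(1.4636, -1.4636, -0.2294)  len=0.9441
  (v17,v1,v2) [+-+] → (1.82489, -0.591319, -0.2294)–(2.0698, 0, -0.2294)  len=0.6400

Chained into 1 loop(s):
  loop 1: 16 segments, perimeter = 12.6734
Total perimeter = 12.673


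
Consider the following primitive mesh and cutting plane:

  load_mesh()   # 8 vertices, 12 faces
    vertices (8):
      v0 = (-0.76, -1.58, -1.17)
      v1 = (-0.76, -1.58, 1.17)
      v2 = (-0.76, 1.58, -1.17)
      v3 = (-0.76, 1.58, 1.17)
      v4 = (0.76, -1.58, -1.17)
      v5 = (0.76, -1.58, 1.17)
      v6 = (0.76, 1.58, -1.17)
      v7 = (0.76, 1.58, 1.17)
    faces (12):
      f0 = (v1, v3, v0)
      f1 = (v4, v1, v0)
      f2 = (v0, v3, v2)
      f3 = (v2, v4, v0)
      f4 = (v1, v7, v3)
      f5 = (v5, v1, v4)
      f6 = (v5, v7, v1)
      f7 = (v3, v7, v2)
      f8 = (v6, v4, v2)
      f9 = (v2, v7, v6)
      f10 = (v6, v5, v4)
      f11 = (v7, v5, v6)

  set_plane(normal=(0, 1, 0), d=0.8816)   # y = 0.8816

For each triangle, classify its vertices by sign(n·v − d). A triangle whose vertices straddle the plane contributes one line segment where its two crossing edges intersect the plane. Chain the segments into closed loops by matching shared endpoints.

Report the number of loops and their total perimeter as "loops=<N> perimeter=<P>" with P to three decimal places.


loops=1 perimeter=7.720

Straddling triangles (8 of 12):
  (v1,v3,v0) [-+-] → (-0.76, 0.8816, 1.17)–(-0.76, 0.8816, 0.65283)  len=0.5172
  (v0,v3,v2) [-++] → (-0.76, 0.8816, 0.65283)–(-0.76, 0.8816, -1.17)  len=1.8228
  (v2,v4,v0) [+--] → (-0.424061, 0.8816, -1.17)–(-0.76, 0.8816, -1.17)  len=0.3359
  (v1,v7,v3) [-++] → (0.424061, 0.8816, 1.17)–(-0.76, 0.8816, 1.17)  len=1.1841
  (v5,v7,v1) [-+-] → (0.76, 0.8816, 1.17)–(0.424061, 0.8816, 1.17)  len=0.3359
  (v6,v4,v2) [+-+] → (0.76, 0.8816, -1.17)–(-0.424061, 0.8816, -1.17)  len=1.1841
  (v6,v5,v4) [+--] → (0.76, 0.8816, -0.65283)–(0.76, 0.8816, -1.17)  len=0.5172
  (v7,v5,v6) [+-+] → (0.76, 0.8816, 1.17)–(0.76, 0.8816, -0.65283)  len=1.8228

Chained into 1 loop(s):
  loop 1: 8 segments, perimeter = 7.7200
Total perimeter = 7.720


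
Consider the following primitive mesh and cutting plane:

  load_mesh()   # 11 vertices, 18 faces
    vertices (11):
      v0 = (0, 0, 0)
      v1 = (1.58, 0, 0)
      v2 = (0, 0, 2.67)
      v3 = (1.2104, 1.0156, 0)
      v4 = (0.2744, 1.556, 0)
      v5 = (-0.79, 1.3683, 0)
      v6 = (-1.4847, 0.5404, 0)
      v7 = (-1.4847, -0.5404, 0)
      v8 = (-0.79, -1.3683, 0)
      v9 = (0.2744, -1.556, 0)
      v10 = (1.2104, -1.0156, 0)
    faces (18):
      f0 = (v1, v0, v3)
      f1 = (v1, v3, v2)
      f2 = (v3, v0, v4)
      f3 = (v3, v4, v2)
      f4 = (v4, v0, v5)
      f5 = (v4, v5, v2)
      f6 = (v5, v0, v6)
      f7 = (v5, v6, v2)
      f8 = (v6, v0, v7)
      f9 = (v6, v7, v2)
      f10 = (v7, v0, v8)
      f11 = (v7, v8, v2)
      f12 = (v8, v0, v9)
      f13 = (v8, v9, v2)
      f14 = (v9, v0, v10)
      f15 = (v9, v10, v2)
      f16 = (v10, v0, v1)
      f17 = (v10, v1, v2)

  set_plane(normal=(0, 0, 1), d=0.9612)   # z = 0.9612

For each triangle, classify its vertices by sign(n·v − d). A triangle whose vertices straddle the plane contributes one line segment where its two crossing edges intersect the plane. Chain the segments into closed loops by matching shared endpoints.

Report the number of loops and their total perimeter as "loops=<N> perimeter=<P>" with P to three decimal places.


Straddling triangles (9 of 18):
  (v1,v3,v2) [--+] → (0.774656, 0.649984, 0.9612)–(1.0112, 0, 0.9612)  len=0.6917
  (v3,v4,v2) [--+] → (0.175616, 0.99584, 0.9612)–(0.774656, 0.649984, 0.9612)  len=0.6917
  (v4,v5,v2) [--+] → (-0.5056, 0.875712, 0.9612)–(0.175616, 0.99584, 0.9612)  len=0.6917
  (v5,v6,v2) [--+] → (-0.950208, 0.345856, 0.9612)–(-0.5056, 0.875712, 0.9612)  len=0.6917
  (v6,v7,v2) [--+] → (-0.950208, -0.345856, 0.9612)–(-0.950208, 0.345856, 0.9612)  len=0.6917
  (v7,v8,v2) [--+] → (-0.5056, -0.875712, 0.9612)–(-0.950208, -0.345856, 0.9612)  len=0.6917
  (v8,v9,v2) [--+] → (0.175616, -0.99584, 0.9612)–(-0.5056, -0.875712, 0.9612)  len=0.6917
  (v9,v10,v2) [--+] → (0.774656, -0.649984, 0.9612)–(0.175616, -0.99584, 0.9612)  len=0.6917
  (v10,v1,v2) [--+] → (1.0112, 0, 0.9612)–(0.774656, -0.649984, 0.9612)  len=0.6917

Chained into 1 loop(s):
  loop 1: 9 segments, perimeter = 6.2253
Total perimeter = 6.225

loops=1 perimeter=6.225


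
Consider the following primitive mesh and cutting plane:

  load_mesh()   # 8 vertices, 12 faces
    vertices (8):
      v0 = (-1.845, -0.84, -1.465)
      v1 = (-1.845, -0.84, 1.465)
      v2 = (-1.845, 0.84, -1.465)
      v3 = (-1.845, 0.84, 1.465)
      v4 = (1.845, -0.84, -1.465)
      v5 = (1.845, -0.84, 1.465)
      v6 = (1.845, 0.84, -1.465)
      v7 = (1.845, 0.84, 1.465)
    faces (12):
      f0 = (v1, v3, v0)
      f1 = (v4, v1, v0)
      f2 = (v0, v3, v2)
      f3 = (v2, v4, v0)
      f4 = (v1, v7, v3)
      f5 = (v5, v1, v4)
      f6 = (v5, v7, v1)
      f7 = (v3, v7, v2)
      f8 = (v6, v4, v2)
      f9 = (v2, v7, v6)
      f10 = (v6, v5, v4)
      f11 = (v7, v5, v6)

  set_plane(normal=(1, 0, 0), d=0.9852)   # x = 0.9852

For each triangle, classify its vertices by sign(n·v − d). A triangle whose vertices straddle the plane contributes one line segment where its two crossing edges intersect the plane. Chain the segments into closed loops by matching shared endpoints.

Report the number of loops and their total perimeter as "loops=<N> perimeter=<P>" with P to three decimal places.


loops=1 perimeter=9.220

Straddling triangles (8 of 12):
  (v4,v1,v0) [+--] → (0.9852, -0.84, -0.782286)–(0.9852, -0.84, -1.465)  len=0.6827
  (v2,v4,v0) [-+-] → (0.9852, -0.448546, -1.465)–(0.9852, -0.84, -1.465)  len=0.3915
  (v1,v7,v3) [-+-] → (0.9852, 0.448546, 1.465)–(0.9852, 0.84, 1.465)  len=0.3915
  (v5,v1,v4) [+-+] → (0.9852, -0.84, 1.465)–(0.9852, -0.84, -0.782286)  len=2.2473
  (v5,v7,v1) [++-] → (0.9852, 0.448546, 1.465)–(0.9852, -0.84, 1.465)  len=1.2885
  (v3,v7,v2) [-+-] → (0.9852, 0.84, 1.465)–(0.9852, 0.84, 0.782286)  len=0.6827
  (v6,v4,v2) [++-] → (0.9852, -0.448546, -1.465)–(0.9852, 0.84, -1.465)  len=1.2885
  (v2,v7,v6) [-++] → (0.9852, 0.84, 0.782286)–(0.9852, 0.84, -1.465)  len=2.2473

Chained into 1 loop(s):
  loop 1: 8 segments, perimeter = 9.2200
Total perimeter = 9.220


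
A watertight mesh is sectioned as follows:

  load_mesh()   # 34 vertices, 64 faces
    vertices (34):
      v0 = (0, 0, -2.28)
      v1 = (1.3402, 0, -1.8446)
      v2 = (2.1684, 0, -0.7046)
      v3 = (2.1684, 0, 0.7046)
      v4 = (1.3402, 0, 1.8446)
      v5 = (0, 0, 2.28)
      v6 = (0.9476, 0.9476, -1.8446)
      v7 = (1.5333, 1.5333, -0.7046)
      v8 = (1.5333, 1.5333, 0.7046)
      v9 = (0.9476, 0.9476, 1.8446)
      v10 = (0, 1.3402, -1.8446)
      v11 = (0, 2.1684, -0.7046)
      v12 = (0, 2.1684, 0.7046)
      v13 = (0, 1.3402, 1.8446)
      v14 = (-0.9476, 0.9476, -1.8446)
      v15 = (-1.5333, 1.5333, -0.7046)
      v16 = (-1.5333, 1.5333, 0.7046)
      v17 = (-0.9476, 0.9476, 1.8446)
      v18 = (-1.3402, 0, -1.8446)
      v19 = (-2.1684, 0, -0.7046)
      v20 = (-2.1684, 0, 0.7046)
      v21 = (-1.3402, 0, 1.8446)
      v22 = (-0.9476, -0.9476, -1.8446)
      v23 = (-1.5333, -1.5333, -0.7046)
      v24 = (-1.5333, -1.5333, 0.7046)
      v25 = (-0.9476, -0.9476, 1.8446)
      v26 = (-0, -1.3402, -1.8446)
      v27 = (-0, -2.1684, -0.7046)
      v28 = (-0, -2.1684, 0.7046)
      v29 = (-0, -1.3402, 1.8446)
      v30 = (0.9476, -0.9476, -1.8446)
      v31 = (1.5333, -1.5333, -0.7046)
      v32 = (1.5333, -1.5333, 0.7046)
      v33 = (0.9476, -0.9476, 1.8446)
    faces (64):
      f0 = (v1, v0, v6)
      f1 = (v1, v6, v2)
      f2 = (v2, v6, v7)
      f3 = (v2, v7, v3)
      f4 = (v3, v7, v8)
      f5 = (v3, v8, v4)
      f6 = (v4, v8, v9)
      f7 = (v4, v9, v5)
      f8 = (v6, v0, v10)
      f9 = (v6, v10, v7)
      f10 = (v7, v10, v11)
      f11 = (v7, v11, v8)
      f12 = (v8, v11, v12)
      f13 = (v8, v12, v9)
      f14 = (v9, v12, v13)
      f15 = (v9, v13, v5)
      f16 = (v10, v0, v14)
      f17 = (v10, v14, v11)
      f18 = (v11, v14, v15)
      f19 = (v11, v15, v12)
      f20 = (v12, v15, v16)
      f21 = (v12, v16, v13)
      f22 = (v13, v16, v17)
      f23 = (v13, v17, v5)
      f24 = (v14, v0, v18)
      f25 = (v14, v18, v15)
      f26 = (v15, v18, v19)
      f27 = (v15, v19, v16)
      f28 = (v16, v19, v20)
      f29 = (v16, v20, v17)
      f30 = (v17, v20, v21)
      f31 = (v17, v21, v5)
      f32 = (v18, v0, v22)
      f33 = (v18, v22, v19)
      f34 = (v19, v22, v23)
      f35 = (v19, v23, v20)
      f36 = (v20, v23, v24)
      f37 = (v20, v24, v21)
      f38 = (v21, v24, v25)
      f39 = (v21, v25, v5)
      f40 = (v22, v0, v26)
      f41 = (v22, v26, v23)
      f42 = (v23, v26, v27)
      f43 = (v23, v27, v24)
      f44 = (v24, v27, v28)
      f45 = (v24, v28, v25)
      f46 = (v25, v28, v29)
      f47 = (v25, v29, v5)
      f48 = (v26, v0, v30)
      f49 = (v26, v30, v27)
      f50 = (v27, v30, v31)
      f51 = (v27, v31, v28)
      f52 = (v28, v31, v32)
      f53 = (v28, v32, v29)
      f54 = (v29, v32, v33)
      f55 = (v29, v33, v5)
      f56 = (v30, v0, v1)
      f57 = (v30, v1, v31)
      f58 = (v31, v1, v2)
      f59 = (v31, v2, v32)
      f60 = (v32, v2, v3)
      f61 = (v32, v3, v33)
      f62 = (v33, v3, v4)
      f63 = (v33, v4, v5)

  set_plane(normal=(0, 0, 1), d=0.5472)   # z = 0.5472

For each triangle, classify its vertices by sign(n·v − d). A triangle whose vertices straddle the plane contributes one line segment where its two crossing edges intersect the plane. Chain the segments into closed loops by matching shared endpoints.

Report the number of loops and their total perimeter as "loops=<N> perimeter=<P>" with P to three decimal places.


loops=1 perimeter=13.277

Straddling triangles (16 of 64):
  (v2,v7,v3) [--+] → (2.09746, 0.171261, 0.5472)–(2.1684, 0, 0.5472)  len=0.1854
  (v3,v7,v8) [+-+] → (2.09746, 0.171261, 0.5472)–(1.5333, 1.5333, 0.5472)  len=1.4743
  (v7,v11,v8) [--+] → (1.36204, 1.60424, 0.5472)–(1.5333, 1.5333, 0.5472)  len=0.1854
  (v8,v11,v12) [+-+] → (1.36204, 1.60424, 0.5472)–(0, 2.1684, 0.5472)  len=1.4743
  (v11,v15,v12) [--+] → (-0.171261, 2.09746, 0.5472)–(0, 2.1684, 0.5472)  len=0.1854
  (v12,v15,v16) [+-+] → (-0.171261, 2.09746, 0.5472)–(-1.5333, 1.5333, 0.5472)  len=1.4743
  (v15,v19,v16) [--+] → (-1.60424, 1.36204, 0.5472)–(-1.5333, 1.5333, 0.5472)  len=0.1854
  (v16,v19,v20) [+-+] → (-1.60424, 1.36204, 0.5472)–(-2.1684, 0, 0.5472)  len=1.4743
  (v19,v23,v20) [--+] → (-2.09746, -0.171261, 0.5472)–(-2.1684, 0, 0.5472)  len=0.1854
  (v20,v23,v24) [+-+] → (-2.09746, -0.171261, 0.5472)–(-1.5333, -1.5333, 0.5472)  len=1.4743
  (v23,v27,v24) [--+] → (-1.36204, -1.60424, 0.5472)–(-1.5333, -1.5333, 0.5472)  len=0.1854
  (v24,v27,v28) [+-+] → (-1.36204, -1.60424, 0.5472)–(0, -2.1684, 0.5472)  len=1.4743
  (v27,v31,v28) [--+] → (0.171261, -2.09746, 0.5472)–(0, -2.1684, 0.5472)  len=0.1854
  (v28,v31,v32) [+-+] → (0.171261, -2.09746, 0.5472)–(1.5333, -1.5333, 0.5472)  len=1.4743
  (v31,v2,v32) [--+] → (1.60424, -1.36204, 0.5472)–(1.5333, -1.5333, 0.5472)  len=0.1854
  (v32,v2,v3) [+-+] → (1.60424, -1.36204, 0.5472)–(2.1684, 0, 0.5472)  len=1.4743

Chained into 1 loop(s):
  loop 1: 16 segments, perimeter = 13.2770
Total perimeter = 13.277


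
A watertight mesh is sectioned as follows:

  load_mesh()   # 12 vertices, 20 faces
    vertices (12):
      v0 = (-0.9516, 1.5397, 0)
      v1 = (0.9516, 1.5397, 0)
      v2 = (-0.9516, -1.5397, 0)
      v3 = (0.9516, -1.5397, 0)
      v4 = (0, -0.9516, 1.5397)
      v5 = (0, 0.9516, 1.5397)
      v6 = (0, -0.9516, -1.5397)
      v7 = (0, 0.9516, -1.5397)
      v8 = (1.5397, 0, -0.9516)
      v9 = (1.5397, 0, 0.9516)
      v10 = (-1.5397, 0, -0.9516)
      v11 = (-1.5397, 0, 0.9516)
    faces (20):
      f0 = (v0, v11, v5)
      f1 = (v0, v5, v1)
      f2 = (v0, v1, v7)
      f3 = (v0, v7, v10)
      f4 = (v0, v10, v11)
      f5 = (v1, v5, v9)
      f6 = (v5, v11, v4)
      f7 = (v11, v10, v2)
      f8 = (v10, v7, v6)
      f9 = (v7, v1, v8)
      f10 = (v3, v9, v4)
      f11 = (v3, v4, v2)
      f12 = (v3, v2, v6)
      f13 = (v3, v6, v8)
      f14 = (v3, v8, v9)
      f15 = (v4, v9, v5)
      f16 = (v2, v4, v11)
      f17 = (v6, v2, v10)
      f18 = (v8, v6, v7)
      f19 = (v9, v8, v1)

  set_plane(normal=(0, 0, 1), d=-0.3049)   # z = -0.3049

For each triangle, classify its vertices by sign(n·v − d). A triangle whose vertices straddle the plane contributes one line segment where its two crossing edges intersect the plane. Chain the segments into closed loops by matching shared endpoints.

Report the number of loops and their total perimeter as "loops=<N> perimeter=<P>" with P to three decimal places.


Straddling triangles (10 of 20):
  (v0,v1,v7) [++-] → (0.763159, 1.42324, -0.3049)–(-0.763159, 1.42324, -0.3049)  len=1.5263
  (v0,v7,v10) [+--] → (-0.763159, 1.42324, -0.3049)–(-1.14003, 1.04637, -0.3049)  len=0.5330
  (v0,v10,v11) [+-+] → (-1.14003, 1.04637, -0.3049)–(-1.5397, 0, -0.3049)  len=1.1201
  (v11,v10,v2) [+-+] → (-1.5397, 0, -0.3049)–(-1.14003, -1.04637, -0.3049)  len=1.1201
  (v7,v1,v8) [-+-] → (0.763159, 1.42324, -0.3049)–(1.14003, 1.04637, -0.3049)  len=0.5330
  (v3,v2,v6) [++-] → (-0.763159, -1.42324, -0.3049)–(0.763159, -1.42324, -0.3049)  len=1.5263
  (v3,v6,v8) [+--] → (0.763159, -1.42324, -0.3049)–(1.14003, -1.04637, -0.3049)  len=0.5330
  (v3,v8,v9) [+-+] → (1.14003, -1.04637, -0.3049)–(1.5397, 0, -0.3049)  len=1.1201
  (v6,v2,v10) [-+-] → (-0.763159, -1.42324, -0.3049)–(-1.14003, -1.04637, -0.3049)  len=0.5330
  (v9,v8,v1) [+-+] → (1.5397, 0, -0.3049)–(1.14003, 1.04637, -0.3049)  len=1.1201

Chained into 1 loop(s):
  loop 1: 10 segments, perimeter = 9.6649
Total perimeter = 9.665

loops=1 perimeter=9.665


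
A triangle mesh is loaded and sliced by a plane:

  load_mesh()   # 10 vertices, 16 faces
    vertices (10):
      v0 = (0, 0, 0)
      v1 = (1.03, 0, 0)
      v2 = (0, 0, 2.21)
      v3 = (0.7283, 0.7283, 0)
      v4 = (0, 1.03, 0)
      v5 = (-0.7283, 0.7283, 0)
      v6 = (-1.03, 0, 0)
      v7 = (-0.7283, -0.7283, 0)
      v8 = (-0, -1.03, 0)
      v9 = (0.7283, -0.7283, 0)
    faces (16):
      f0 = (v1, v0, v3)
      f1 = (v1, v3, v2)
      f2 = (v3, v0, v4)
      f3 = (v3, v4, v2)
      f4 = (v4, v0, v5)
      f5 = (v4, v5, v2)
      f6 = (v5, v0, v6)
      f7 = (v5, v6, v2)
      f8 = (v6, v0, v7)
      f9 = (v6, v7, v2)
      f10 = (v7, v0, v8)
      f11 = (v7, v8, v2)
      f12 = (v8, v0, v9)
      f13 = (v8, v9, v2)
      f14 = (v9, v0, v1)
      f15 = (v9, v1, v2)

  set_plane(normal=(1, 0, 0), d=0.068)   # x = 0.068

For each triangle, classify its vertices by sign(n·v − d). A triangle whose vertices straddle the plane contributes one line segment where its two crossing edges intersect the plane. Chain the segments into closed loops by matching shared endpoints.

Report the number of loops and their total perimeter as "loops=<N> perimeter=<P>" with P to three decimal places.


loops=1 perimeter=6.607

Straddling triangles (8 of 16):
  (v1,v0,v3) [+-+] → (0.068, 0, 0)–(0.068, 0.068, 0)  len=0.0680
  (v1,v3,v2) [++-] → (0.068, 0.068, 2.00366)–(0.068, 0, 2.0641)  len=0.0910
  (v3,v0,v4) [+--] → (0.068, 0.068, 0)–(0.068, 1.00183, 0)  len=0.9338
  (v3,v4,v2) [+--] → (0.068, 1.00183, 0)–(0.068, 0.068, 2.00366)  len=2.2106
  (v8,v0,v9) [--+] → (0.068, -0.068, 0)–(0.068, -1.00183, 0)  len=0.9338
  (v8,v9,v2) [-+-] → (0.068, -1.00183, 0)–(0.068, -0.068, 2.00366)  len=2.2106
  (v9,v0,v1) [+-+] → (0.068, -0.068, 0)–(0.068, 0, 0)  len=0.0680
  (v9,v1,v2) [++-] → (0.068, 0, 2.0641)–(0.068, -0.068, 2.00366)  len=0.0910

Chained into 1 loop(s):
  loop 1: 8 segments, perimeter = 6.6068
Total perimeter = 6.607


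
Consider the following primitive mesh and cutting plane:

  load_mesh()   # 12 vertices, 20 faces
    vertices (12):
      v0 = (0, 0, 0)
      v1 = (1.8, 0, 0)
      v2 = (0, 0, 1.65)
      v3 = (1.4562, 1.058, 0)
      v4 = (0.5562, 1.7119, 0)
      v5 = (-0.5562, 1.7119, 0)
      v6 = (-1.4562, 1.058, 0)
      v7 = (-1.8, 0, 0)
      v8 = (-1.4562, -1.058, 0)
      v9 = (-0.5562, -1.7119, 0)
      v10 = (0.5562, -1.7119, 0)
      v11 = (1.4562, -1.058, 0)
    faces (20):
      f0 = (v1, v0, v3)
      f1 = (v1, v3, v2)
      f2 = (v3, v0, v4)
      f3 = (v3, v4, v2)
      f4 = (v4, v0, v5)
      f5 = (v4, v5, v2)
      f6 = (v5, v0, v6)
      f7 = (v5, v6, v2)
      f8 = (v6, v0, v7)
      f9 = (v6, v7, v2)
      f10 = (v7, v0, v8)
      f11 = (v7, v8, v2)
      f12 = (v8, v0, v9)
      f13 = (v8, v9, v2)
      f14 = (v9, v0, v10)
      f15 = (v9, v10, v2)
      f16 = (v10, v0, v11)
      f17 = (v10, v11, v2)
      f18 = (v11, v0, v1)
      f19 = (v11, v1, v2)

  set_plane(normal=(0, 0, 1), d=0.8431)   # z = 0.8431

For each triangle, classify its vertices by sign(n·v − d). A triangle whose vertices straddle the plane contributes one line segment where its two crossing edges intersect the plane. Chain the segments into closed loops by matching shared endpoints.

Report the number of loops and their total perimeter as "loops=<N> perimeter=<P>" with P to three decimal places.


loops=1 perimeter=5.440

Straddling triangles (10 of 20):
  (v1,v3,v2) [--+] → (0.712126, 0.517394, 0.8431)–(0.880255, 0, 0.8431)  len=0.5440
  (v3,v4,v2) [--+] → (0.271999, 0.837171, 0.8431)–(0.712126, 0.517394, 0.8431)  len=0.5440
  (v4,v5,v2) [--+] → (-0.271999, 0.837171, 0.8431)–(0.271999, 0.837171, 0.8431)  len=0.5440
  (v5,v6,v2) [--+] → (-0.712126, 0.517394, 0.8431)–(-0.271999, 0.837171, 0.8431)  len=0.5440
  (v6,v7,v2) [--+] → (-0.880255, 0, 0.8431)–(-0.712126, 0.517394, 0.8431)  len=0.5440
  (v7,v8,v2) [--+] → (-0.712126, -0.517394, 0.8431)–(-0.880255, 0, 0.8431)  len=0.5440
  (v8,v9,v2) [--+] → (-0.271999, -0.837171, 0.8431)–(-0.712126, -0.517394, 0.8431)  len=0.5440
  (v9,v10,v2) [--+] → (0.271999, -0.837171, 0.8431)–(-0.271999, -0.837171, 0.8431)  len=0.5440
  (v10,v11,v2) [--+] → (0.712126, -0.517394, 0.8431)–(0.271999, -0.837171, 0.8431)  len=0.5440
  (v11,v1,v2) [--+] → (0.880255, 0, 0.8431)–(0.712126, -0.517394, 0.8431)  len=0.5440

Chained into 1 loop(s):
  loop 1: 10 segments, perimeter = 5.4402
Total perimeter = 5.440


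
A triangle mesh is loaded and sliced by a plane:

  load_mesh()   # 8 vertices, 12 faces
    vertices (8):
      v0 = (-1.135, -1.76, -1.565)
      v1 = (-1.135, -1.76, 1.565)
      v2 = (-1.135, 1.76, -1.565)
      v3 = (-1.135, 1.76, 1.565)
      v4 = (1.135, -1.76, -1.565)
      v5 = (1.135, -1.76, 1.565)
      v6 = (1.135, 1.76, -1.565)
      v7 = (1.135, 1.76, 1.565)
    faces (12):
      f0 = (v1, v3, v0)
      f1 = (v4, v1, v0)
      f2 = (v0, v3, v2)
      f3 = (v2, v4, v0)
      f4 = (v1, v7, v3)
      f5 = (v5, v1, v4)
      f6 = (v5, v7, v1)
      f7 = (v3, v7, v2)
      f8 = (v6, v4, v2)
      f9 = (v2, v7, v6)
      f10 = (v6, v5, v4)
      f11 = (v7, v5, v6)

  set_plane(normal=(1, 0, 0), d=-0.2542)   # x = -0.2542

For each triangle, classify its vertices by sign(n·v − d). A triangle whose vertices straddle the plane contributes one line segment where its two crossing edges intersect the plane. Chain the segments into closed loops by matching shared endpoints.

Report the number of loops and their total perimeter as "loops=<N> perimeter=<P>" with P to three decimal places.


loops=1 perimeter=13.300

Straddling triangles (8 of 12):
  (v4,v1,v0) [+--] → (-0.2542, -1.76, 0.350505)–(-0.2542, -1.76, -1.565)  len=1.9155
  (v2,v4,v0) [-+-] → (-0.2542, 0.394178, -1.565)–(-0.2542, -1.76, -1.565)  len=2.1542
  (v1,v7,v3) [-+-] → (-0.2542, -0.394178, 1.565)–(-0.2542, 1.76, 1.565)  len=2.1542
  (v5,v1,v4) [+-+] → (-0.2542, -1.76, 1.565)–(-0.2542, -1.76, 0.350505)  len=1.2145
  (v5,v7,v1) [++-] → (-0.2542, -0.394178, 1.565)–(-0.2542, -1.76, 1.565)  len=1.3658
  (v3,v7,v2) [-+-] → (-0.2542, 1.76, 1.565)–(-0.2542, 1.76, -0.350505)  len=1.9155
  (v6,v4,v2) [++-] → (-0.2542, 0.394178, -1.565)–(-0.2542, 1.76, -1.565)  len=1.3658
  (v2,v7,v6) [-++] → (-0.2542, 1.76, -0.350505)–(-0.2542, 1.76, -1.565)  len=1.2145

Chained into 1 loop(s):
  loop 1: 8 segments, perimeter = 13.3000
Total perimeter = 13.300


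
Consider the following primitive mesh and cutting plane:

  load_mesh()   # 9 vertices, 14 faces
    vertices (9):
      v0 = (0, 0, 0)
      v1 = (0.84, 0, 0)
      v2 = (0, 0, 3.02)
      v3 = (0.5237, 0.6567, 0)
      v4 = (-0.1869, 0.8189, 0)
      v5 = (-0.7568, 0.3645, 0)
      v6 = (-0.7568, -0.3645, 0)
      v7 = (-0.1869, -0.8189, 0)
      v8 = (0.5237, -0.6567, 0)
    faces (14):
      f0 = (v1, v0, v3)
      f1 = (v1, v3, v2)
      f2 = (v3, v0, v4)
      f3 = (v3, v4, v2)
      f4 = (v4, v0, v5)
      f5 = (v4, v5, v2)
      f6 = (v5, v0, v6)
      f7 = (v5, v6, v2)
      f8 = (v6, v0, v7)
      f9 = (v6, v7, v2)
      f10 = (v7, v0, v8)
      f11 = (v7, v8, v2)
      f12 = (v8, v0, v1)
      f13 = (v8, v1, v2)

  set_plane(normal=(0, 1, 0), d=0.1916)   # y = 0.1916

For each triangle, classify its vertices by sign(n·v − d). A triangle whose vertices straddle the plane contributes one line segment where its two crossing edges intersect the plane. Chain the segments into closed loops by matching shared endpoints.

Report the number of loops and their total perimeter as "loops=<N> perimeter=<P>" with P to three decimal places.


loops=1 perimeter=6.414

Straddling triangles (8 of 14):
  (v1,v0,v3) [--+] → (0.152796, 0.1916, 0)–(0.747716, 0.1916, 0)  len=0.5949
  (v1,v3,v2) [-+-] → (0.747716, 0.1916, 0)–(0.152796, 0.1916, 2.13888)  len=2.2201
  (v3,v0,v4) [+-+] → (0.152796, 0.1916, 0)–(-0.0437294, 0.1916, 0)  len=0.1965
  (v3,v4,v2) [++-] → (-0.0437294, 0.1916, 2.3134)–(0.152796, 0.1916, 2.13888)  len=0.2628
  (v4,v0,v5) [+-+] → (-0.0437294, 0.1916, 0)–(-0.397813, 0.1916, 0)  len=0.3541
  (v4,v5,v2) [++-] → (-0.397813, 0.1916, 1.43253)–(-0.0437294, 0.1916, 2.3134)  len=0.9494
  (v5,v0,v6) [+--] → (-0.397813, 0.1916, 0)–(-0.7568, 0.1916, 0)  len=0.3590
  (v5,v6,v2) [+--] → (-0.7568, 0.1916, 0)–(-0.397813, 0.1916, 1.43253)  len=1.4768

Chained into 1 loop(s):
  loop 1: 8 segments, perimeter = 6.4136
Total perimeter = 6.414


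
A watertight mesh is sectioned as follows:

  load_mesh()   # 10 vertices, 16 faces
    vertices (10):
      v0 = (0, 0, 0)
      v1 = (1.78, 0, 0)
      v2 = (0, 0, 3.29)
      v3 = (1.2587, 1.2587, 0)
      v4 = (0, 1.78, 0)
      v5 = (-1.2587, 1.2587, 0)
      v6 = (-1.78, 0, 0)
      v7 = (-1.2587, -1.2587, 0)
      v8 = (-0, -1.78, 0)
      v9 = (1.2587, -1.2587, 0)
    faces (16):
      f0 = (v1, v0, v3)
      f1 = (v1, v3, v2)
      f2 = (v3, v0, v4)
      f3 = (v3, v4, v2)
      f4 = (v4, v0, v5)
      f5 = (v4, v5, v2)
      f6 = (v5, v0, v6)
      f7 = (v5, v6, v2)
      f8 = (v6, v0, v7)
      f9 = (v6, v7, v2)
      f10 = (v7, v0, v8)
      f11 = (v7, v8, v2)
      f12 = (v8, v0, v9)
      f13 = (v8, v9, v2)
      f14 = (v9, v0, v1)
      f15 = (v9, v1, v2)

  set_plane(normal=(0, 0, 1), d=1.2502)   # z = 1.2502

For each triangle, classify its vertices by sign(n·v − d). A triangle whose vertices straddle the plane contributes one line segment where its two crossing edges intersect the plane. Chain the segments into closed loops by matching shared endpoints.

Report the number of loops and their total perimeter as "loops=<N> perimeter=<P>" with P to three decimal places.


Straddling triangles (8 of 16):
  (v1,v3,v2) [--+] → (0.780394, 0.780394, 1.2502)–(1.1036, 0, 1.2502)  len=0.8447
  (v3,v4,v2) [--+] → (0, 1.1036, 1.2502)–(0.780394, 0.780394, 1.2502)  len=0.8447
  (v4,v5,v2) [--+] → (-0.780394, 0.780394, 1.2502)–(0, 1.1036, 1.2502)  len=0.8447
  (v5,v6,v2) [--+] → (-1.1036, 0, 1.2502)–(-0.780394, 0.780394, 1.2502)  len=0.8447
  (v6,v7,v2) [--+] → (-0.780394, -0.780394, 1.2502)–(-1.1036, 0, 1.2502)  len=0.8447
  (v7,v8,v2) [--+] → (0, -1.1036, 1.2502)–(-0.780394, -0.780394, 1.2502)  len=0.8447
  (v8,v9,v2) [--+] → (0.780394, -0.780394, 1.2502)–(0, -1.1036, 1.2502)  len=0.8447
  (v9,v1,v2) [--+] → (1.1036, 0, 1.2502)–(0.780394, -0.780394, 1.2502)  len=0.8447

Chained into 1 loop(s):
  loop 1: 8 segments, perimeter = 6.7574
Total perimeter = 6.757

loops=1 perimeter=6.757
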